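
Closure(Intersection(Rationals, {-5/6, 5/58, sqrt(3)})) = {-5/6, 5/58}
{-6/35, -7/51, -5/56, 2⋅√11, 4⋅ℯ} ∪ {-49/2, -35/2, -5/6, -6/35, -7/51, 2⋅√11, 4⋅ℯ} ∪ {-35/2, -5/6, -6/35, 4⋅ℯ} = {-49/2, -35/2, -5/6, -6/35, -7/51, -5/56, 2⋅√11, 4⋅ℯ}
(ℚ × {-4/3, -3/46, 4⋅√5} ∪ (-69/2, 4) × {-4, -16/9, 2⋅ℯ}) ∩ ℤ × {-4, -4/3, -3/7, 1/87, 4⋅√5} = ({-34, -33, …, 3} × {-4}) ∪ (ℤ × {-4/3, 4⋅√5})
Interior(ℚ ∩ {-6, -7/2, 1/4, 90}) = ∅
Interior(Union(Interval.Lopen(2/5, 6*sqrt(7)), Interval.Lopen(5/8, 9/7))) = Interval.open(2/5, 6*sqrt(7))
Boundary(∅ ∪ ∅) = ∅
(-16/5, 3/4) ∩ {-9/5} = {-9/5}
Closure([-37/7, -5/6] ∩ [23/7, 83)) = ∅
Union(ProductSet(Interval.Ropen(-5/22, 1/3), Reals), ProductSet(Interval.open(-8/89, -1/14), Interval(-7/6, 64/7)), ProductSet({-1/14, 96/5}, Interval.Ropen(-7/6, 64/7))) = Union(ProductSet({-1/14, 96/5}, Interval.Ropen(-7/6, 64/7)), ProductSet(Interval.Ropen(-5/22, 1/3), Reals))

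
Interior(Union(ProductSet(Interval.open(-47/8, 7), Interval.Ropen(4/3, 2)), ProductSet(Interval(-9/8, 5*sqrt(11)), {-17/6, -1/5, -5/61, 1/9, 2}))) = ProductSet(Interval.open(-47/8, 7), Interval.open(4/3, 2))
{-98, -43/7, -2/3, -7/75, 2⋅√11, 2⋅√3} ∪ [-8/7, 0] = {-98, -43/7, 2⋅√11, 2⋅√3} ∪ [-8/7, 0]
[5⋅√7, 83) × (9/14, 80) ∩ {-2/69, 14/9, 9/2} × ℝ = ∅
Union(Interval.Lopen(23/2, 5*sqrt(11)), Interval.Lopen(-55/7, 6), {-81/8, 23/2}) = Union({-81/8}, Interval.Lopen(-55/7, 6), Interval(23/2, 5*sqrt(11)))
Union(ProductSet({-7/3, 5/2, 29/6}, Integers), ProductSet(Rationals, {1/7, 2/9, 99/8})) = Union(ProductSet({-7/3, 5/2, 29/6}, Integers), ProductSet(Rationals, {1/7, 2/9, 99/8}))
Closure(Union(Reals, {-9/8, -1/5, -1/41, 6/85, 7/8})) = Reals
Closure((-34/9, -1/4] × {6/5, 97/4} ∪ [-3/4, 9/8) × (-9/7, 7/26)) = ({-3/4, 9/8} × [-9/7, 7/26]) ∪ ([-34/9, -1/4] × {6/5, 97/4}) ∪ ([-3/4, 9/8] × {-9/7, 7/26}) ∪ ([-3/4, 9/8) × (-9/7, 7/26))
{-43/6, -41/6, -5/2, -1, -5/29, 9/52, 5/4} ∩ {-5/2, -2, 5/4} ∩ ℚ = {-5/2, 5/4}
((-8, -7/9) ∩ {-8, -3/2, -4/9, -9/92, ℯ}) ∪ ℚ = ℚ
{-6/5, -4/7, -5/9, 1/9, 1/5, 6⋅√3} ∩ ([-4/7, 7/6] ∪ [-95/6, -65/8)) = {-4/7, -5/9, 1/9, 1/5}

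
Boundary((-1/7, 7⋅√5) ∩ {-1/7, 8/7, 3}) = {8/7, 3}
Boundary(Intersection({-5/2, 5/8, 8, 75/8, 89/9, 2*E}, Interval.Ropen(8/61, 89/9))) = {5/8, 8, 75/8, 2*E}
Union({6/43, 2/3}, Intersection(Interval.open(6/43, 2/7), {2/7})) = {6/43, 2/3}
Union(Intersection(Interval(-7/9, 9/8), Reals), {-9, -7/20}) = Union({-9}, Interval(-7/9, 9/8))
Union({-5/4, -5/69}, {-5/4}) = {-5/4, -5/69}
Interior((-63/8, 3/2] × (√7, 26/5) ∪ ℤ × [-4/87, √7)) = ((-63/8, 3/2) ∪ ((-63/8, 3/2) \ ℤ)) × (√7, 26/5)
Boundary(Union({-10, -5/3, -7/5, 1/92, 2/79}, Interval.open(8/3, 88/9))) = {-10, -5/3, -7/5, 1/92, 2/79, 8/3, 88/9}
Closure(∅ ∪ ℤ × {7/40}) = ℤ × {7/40}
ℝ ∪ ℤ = ℝ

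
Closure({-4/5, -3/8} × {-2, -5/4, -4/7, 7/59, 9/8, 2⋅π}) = {-4/5, -3/8} × {-2, -5/4, -4/7, 7/59, 9/8, 2⋅π}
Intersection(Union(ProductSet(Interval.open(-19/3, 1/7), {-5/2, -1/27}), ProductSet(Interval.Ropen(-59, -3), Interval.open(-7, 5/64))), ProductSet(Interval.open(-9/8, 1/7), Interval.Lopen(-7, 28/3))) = ProductSet(Interval.open(-9/8, 1/7), {-5/2, -1/27})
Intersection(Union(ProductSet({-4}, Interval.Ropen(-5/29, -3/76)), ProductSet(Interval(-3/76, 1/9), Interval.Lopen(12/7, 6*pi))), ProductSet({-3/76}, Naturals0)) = ProductSet({-3/76}, Range(2, 19, 1))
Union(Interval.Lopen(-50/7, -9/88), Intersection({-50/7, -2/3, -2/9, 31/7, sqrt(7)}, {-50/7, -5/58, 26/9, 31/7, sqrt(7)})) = Union({31/7, sqrt(7)}, Interval(-50/7, -9/88))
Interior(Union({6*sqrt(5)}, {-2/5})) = EmptySet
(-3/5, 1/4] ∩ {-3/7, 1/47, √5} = {-3/7, 1/47}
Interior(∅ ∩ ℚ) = ∅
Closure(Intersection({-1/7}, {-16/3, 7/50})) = EmptySet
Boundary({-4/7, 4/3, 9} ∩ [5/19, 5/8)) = ∅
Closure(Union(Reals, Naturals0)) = Reals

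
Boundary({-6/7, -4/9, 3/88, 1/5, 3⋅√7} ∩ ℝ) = {-6/7, -4/9, 3/88, 1/5, 3⋅√7}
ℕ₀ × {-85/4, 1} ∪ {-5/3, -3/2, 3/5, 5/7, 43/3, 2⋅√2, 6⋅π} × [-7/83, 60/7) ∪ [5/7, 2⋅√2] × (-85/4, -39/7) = (ℕ₀ × {-85/4, 1}) ∪ ([5/7, 2⋅√2] × (-85/4, -39/7)) ∪ ({-5/3, -3/2, 3/5, 5/7, 43/3, 2⋅√2, 6⋅π} × [-7/83, 60/7))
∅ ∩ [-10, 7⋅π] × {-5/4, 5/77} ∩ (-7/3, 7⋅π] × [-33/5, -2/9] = ∅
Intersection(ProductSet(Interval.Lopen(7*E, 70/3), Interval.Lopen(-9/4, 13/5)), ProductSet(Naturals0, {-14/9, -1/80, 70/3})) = ProductSet(Range(20, 24, 1), {-14/9, -1/80})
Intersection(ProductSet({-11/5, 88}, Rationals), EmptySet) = EmptySet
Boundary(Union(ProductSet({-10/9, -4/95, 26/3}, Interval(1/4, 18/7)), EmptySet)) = ProductSet({-10/9, -4/95, 26/3}, Interval(1/4, 18/7))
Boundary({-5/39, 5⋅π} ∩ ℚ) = {-5/39}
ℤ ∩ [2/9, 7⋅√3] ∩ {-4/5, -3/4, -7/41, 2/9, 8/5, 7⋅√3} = ∅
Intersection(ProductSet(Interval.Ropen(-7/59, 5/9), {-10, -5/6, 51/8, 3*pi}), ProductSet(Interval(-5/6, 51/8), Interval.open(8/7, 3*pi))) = ProductSet(Interval.Ropen(-7/59, 5/9), {51/8})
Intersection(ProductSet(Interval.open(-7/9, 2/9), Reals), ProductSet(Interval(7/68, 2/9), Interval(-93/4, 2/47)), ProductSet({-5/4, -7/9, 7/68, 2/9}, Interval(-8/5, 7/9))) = ProductSet({7/68}, Interval(-8/5, 2/47))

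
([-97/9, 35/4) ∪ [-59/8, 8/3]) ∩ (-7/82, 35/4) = (-7/82, 35/4)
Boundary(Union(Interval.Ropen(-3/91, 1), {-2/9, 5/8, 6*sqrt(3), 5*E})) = {-2/9, -3/91, 1, 6*sqrt(3), 5*E}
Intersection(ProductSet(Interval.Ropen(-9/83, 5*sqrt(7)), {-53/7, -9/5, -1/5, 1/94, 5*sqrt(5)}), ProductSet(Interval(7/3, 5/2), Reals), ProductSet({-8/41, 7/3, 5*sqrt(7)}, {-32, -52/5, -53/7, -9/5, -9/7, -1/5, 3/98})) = ProductSet({7/3}, {-53/7, -9/5, -1/5})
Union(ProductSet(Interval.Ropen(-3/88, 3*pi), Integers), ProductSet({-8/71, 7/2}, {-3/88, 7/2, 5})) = Union(ProductSet({-8/71, 7/2}, {-3/88, 7/2, 5}), ProductSet(Interval.Ropen(-3/88, 3*pi), Integers))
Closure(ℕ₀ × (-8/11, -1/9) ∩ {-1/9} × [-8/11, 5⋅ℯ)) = ∅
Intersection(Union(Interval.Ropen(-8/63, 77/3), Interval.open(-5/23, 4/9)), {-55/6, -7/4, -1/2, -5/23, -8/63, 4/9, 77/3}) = {-8/63, 4/9}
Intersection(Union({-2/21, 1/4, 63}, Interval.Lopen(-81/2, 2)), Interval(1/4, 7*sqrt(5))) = Interval(1/4, 2)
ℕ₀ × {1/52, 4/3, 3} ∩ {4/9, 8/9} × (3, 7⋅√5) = ∅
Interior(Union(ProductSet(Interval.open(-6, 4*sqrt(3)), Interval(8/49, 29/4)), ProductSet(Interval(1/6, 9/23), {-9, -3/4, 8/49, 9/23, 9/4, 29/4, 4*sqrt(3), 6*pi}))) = ProductSet(Interval.open(-6, 4*sqrt(3)), Interval.open(8/49, 29/4))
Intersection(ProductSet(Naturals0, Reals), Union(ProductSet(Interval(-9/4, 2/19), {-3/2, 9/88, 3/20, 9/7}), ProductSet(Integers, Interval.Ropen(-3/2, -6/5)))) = Union(ProductSet(Naturals0, Interval.Ropen(-3/2, -6/5)), ProductSet(Range(0, 1, 1), {-3/2, 9/88, 3/20, 9/7}))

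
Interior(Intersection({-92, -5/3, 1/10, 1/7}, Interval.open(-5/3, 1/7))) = EmptySet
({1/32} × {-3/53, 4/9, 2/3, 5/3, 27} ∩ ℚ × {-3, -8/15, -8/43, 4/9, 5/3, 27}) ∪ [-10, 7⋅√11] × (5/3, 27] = ({1/32} × {4/9, 5/3, 27}) ∪ ([-10, 7⋅√11] × (5/3, 27])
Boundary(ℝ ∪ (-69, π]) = ∅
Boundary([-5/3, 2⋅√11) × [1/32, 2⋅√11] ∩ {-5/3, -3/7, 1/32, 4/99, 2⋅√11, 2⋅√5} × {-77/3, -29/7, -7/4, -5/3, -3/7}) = ∅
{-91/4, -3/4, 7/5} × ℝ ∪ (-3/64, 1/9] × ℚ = ({-91/4, -3/4, 7/5} × ℝ) ∪ ((-3/64, 1/9] × ℚ)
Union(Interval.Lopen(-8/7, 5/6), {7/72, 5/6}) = Interval.Lopen(-8/7, 5/6)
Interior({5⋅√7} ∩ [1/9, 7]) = ∅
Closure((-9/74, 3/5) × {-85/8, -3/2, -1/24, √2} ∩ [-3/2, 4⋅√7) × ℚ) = [-9/74, 3/5] × {-85/8, -3/2, -1/24}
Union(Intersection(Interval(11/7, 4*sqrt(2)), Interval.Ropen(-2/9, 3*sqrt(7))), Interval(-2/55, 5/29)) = Union(Interval(-2/55, 5/29), Interval(11/7, 4*sqrt(2)))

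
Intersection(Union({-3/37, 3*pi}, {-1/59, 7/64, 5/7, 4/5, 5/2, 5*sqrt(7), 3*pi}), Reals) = {-3/37, -1/59, 7/64, 5/7, 4/5, 5/2, 5*sqrt(7), 3*pi}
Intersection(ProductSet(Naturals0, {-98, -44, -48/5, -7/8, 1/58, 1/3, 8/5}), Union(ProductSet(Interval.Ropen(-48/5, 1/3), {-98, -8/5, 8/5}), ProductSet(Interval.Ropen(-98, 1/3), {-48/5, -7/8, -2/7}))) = ProductSet(Range(0, 1, 1), {-98, -48/5, -7/8, 8/5})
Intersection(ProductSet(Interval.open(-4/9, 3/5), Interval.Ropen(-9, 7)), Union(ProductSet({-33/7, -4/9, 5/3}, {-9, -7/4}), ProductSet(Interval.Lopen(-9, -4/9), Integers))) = EmptySet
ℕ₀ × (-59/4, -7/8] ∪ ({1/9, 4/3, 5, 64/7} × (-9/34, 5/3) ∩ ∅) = ℕ₀ × (-59/4, -7/8]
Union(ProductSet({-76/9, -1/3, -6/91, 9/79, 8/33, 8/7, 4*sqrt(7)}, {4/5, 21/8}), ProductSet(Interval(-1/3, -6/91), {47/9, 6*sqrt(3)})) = Union(ProductSet({-76/9, -1/3, -6/91, 9/79, 8/33, 8/7, 4*sqrt(7)}, {4/5, 21/8}), ProductSet(Interval(-1/3, -6/91), {47/9, 6*sqrt(3)}))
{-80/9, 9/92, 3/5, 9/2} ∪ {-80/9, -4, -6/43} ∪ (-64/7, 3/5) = (-64/7, 3/5] ∪ {9/2}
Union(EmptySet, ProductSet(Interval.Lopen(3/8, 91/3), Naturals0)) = ProductSet(Interval.Lopen(3/8, 91/3), Naturals0)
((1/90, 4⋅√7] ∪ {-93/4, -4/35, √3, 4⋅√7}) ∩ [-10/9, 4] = {-4/35} ∪ (1/90, 4]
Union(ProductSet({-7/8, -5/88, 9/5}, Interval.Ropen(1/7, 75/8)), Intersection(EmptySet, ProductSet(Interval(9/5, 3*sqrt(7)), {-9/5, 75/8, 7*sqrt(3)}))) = ProductSet({-7/8, -5/88, 9/5}, Interval.Ropen(1/7, 75/8))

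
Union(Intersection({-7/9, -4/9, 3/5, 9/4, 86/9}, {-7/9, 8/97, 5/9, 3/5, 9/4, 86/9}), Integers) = Union({-7/9, 3/5, 9/4, 86/9}, Integers)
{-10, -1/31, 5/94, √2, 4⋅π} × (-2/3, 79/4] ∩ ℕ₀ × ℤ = ∅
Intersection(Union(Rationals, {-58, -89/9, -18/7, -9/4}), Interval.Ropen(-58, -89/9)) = Intersection(Interval.Ropen(-58, -89/9), Rationals)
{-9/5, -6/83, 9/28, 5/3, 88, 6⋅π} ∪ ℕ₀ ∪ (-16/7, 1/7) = (-16/7, 1/7) ∪ ℕ₀ ∪ {9/28, 5/3, 6⋅π}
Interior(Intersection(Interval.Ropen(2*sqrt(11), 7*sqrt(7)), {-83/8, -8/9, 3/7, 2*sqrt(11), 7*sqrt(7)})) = EmptySet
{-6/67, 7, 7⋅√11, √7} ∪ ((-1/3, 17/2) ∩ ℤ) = {-6/67, 7⋅√11, √7} ∪ {0, 1, …, 8}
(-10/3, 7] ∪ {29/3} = (-10/3, 7] ∪ {29/3}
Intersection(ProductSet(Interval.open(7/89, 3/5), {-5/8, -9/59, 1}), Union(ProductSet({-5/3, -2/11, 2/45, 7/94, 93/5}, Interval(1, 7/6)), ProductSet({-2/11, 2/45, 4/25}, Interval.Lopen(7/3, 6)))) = EmptySet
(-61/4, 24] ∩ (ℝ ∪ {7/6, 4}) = (-61/4, 24]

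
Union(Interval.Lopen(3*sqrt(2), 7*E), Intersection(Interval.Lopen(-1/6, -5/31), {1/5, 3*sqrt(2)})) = Interval.Lopen(3*sqrt(2), 7*E)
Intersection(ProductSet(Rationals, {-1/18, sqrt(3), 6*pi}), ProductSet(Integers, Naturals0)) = EmptySet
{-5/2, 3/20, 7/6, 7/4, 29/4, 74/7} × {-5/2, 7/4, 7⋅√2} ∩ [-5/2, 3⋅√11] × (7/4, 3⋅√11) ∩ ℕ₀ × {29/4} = ∅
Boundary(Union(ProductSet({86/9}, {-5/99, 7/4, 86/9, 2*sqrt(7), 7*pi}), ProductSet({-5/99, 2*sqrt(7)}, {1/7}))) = Union(ProductSet({86/9}, {-5/99, 7/4, 86/9, 2*sqrt(7), 7*pi}), ProductSet({-5/99, 2*sqrt(7)}, {1/7}))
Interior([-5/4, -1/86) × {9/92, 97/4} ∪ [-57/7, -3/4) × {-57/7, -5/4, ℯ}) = ∅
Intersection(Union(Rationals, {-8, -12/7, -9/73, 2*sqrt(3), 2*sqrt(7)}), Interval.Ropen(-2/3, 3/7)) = Intersection(Interval.Ropen(-2/3, 3/7), Rationals)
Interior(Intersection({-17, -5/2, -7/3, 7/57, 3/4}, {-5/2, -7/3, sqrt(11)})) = EmptySet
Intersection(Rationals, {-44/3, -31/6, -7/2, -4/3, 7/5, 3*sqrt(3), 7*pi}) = {-44/3, -31/6, -7/2, -4/3, 7/5}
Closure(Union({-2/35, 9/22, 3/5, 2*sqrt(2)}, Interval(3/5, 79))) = Union({-2/35, 9/22}, Interval(3/5, 79))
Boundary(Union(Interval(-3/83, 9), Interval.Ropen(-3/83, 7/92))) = {-3/83, 9}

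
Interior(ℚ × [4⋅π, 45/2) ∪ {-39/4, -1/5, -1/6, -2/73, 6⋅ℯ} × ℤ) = ∅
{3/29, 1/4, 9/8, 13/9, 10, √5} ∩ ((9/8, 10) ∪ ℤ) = {13/9, 10, √5}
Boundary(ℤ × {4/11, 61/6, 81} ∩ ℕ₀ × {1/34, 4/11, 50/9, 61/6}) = ℕ₀ × {4/11, 61/6}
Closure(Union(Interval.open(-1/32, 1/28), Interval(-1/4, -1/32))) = Interval(-1/4, 1/28)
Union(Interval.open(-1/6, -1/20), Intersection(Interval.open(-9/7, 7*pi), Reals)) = Interval.open(-9/7, 7*pi)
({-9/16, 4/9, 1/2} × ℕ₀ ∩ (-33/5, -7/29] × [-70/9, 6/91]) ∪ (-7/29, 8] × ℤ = ({-9/16} × {0}) ∪ ((-7/29, 8] × ℤ)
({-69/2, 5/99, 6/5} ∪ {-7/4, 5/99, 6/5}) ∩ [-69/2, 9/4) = {-69/2, -7/4, 5/99, 6/5}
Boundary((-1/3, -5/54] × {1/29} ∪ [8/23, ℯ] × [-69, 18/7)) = ([-1/3, -5/54] × {1/29}) ∪ ({8/23, ℯ} × [-69, 18/7]) ∪ ([8/23, ℯ] × {-69, 18/7})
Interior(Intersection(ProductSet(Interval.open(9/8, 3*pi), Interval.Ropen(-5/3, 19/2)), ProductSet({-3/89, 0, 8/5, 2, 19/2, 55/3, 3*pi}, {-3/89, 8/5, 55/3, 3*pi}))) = EmptySet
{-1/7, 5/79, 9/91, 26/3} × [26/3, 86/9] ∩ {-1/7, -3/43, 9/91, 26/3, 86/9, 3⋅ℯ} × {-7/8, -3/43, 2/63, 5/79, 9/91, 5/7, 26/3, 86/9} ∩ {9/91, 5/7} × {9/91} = ∅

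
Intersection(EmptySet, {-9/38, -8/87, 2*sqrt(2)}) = EmptySet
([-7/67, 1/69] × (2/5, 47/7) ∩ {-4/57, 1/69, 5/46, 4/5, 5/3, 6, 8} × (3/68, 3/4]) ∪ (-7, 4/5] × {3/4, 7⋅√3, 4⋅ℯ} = ({-4/57, 1/69} × (2/5, 3/4]) ∪ ((-7, 4/5] × {3/4, 7⋅√3, 4⋅ℯ})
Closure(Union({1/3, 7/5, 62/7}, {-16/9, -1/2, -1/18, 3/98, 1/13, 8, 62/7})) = {-16/9, -1/2, -1/18, 3/98, 1/13, 1/3, 7/5, 8, 62/7}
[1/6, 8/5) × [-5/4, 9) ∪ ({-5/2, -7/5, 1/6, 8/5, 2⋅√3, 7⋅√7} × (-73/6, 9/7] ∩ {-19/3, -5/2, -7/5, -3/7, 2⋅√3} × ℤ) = ([1/6, 8/5) × [-5/4, 9)) ∪ ({-5/2, -7/5, 2⋅√3} × {-12, -11, …, 1})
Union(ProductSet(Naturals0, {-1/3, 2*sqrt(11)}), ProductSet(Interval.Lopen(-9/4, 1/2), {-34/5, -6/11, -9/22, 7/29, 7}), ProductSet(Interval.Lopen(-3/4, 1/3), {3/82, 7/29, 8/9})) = Union(ProductSet(Interval.Lopen(-9/4, 1/2), {-34/5, -6/11, -9/22, 7/29, 7}), ProductSet(Interval.Lopen(-3/4, 1/3), {3/82, 7/29, 8/9}), ProductSet(Naturals0, {-1/3, 2*sqrt(11)}))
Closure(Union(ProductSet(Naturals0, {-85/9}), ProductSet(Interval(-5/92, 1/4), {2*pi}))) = Union(ProductSet(Interval(-5/92, 1/4), {2*pi}), ProductSet(Naturals0, {-85/9}))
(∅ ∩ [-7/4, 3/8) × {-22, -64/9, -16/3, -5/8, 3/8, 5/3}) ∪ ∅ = ∅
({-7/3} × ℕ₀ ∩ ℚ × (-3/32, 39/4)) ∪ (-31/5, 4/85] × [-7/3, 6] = ({-7/3} × {0, 1, …, 9}) ∪ ((-31/5, 4/85] × [-7/3, 6])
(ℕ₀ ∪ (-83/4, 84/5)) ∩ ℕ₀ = ℕ₀ ∪ {0, 1, …, 16}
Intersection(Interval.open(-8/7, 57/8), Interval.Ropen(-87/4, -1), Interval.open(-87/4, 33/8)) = Interval.open(-8/7, -1)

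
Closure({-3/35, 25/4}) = {-3/35, 25/4}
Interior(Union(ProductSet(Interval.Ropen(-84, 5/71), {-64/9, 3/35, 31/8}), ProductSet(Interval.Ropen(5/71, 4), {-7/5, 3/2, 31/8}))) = EmptySet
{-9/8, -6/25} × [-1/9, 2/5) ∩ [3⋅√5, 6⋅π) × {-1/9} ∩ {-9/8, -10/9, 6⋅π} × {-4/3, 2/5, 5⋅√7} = ∅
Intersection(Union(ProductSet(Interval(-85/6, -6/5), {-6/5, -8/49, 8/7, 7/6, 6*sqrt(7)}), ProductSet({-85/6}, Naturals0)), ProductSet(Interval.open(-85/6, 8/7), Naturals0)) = EmptySet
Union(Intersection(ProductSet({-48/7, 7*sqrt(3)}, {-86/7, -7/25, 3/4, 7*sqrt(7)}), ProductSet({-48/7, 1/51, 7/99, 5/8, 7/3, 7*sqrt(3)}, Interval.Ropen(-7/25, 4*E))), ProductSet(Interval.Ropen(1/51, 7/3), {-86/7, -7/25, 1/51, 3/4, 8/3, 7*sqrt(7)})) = Union(ProductSet({-48/7, 7*sqrt(3)}, {-7/25, 3/4}), ProductSet(Interval.Ropen(1/51, 7/3), {-86/7, -7/25, 1/51, 3/4, 8/3, 7*sqrt(7)}))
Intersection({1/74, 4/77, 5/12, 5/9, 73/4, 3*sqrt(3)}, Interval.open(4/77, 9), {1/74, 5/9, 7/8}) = {5/9}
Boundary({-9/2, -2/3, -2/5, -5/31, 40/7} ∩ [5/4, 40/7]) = {40/7}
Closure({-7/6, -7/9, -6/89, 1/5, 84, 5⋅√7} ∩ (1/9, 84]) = {1/5, 84, 5⋅√7}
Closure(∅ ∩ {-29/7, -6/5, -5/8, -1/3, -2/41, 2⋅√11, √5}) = ∅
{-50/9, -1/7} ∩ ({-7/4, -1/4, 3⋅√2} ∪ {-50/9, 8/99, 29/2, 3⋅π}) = {-50/9}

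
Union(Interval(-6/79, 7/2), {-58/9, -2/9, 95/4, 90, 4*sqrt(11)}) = Union({-58/9, -2/9, 95/4, 90, 4*sqrt(11)}, Interval(-6/79, 7/2))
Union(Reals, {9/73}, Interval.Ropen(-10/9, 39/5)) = Interval(-oo, oo)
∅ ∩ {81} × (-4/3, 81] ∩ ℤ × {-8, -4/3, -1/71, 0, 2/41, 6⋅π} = ∅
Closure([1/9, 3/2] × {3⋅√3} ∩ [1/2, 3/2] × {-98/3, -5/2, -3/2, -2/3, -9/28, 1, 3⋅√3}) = [1/2, 3/2] × {3⋅√3}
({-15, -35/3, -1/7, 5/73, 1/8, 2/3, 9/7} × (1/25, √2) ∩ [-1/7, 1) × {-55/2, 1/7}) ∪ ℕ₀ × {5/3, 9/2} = (ℕ₀ × {5/3, 9/2}) ∪ ({-1/7, 5/73, 1/8, 2/3} × {1/7})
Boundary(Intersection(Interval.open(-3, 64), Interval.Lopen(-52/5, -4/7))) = {-3, -4/7}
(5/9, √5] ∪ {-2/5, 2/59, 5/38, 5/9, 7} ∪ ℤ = ℤ ∪ {-2/5, 2/59, 5/38} ∪ [5/9, √5]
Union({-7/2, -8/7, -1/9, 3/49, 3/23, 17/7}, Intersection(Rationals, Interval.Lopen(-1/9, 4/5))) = Union({-7/2, -8/7, -1/9, 17/7}, Intersection(Interval.Lopen(-1/9, 4/5), Rationals))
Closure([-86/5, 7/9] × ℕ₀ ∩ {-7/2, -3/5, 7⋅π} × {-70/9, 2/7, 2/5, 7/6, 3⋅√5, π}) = ∅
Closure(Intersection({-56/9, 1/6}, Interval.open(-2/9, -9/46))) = EmptySet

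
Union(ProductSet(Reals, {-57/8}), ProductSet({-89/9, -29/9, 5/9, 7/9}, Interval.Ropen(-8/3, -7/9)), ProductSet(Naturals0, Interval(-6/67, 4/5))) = Union(ProductSet({-89/9, -29/9, 5/9, 7/9}, Interval.Ropen(-8/3, -7/9)), ProductSet(Naturals0, Interval(-6/67, 4/5)), ProductSet(Reals, {-57/8}))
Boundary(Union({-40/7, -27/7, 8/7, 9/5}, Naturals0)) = Union({-40/7, -27/7, 8/7, 9/5}, Naturals0)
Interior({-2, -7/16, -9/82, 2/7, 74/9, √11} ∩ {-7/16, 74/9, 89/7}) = ∅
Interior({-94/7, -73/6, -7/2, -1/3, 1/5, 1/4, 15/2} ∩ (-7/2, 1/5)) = ∅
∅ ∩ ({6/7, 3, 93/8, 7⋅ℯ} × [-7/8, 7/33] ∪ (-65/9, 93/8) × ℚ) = ∅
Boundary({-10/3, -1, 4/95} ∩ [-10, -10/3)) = ∅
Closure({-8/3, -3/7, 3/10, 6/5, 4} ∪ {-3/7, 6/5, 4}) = {-8/3, -3/7, 3/10, 6/5, 4}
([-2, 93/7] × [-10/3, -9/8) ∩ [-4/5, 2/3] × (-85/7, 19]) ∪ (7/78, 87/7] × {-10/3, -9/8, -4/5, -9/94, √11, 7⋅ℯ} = ([-4/5, 2/3] × [-10/3, -9/8)) ∪ ((7/78, 87/7] × {-10/3, -9/8, -4/5, -9/94, √11, 7⋅ℯ})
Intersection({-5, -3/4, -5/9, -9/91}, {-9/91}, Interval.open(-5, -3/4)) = EmptySet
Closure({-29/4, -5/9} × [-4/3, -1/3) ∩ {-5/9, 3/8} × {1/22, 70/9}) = ∅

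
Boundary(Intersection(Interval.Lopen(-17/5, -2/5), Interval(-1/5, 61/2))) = EmptySet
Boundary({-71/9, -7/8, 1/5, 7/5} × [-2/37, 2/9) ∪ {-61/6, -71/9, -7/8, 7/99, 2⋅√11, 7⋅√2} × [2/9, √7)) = ({-71/9, -7/8, 1/5, 7/5} × [-2/37, 2/9]) ∪ ({-61/6, -71/9, -7/8, 7/99, 2⋅√11, 7⋅√2} × [2/9, √7])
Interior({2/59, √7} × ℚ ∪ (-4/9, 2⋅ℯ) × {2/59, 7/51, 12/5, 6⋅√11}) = ∅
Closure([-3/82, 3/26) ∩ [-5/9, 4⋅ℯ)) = [-3/82, 3/26]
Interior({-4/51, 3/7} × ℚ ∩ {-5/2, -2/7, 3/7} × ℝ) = ∅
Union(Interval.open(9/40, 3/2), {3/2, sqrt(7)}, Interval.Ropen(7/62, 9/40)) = Union({sqrt(7)}, Interval.Ropen(7/62, 9/40), Interval.Lopen(9/40, 3/2))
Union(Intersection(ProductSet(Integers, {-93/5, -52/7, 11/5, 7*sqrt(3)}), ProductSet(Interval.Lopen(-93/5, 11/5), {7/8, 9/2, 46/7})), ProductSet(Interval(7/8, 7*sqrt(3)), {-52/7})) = ProductSet(Interval(7/8, 7*sqrt(3)), {-52/7})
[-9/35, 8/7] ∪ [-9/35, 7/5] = [-9/35, 7/5]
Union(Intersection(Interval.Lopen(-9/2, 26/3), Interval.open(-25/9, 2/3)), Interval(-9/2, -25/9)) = Interval.Ropen(-9/2, 2/3)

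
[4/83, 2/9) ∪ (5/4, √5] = [4/83, 2/9) ∪ (5/4, √5]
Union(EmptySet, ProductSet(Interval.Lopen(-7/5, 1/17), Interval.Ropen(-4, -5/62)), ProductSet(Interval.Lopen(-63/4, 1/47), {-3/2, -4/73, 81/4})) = Union(ProductSet(Interval.Lopen(-63/4, 1/47), {-3/2, -4/73, 81/4}), ProductSet(Interval.Lopen(-7/5, 1/17), Interval.Ropen(-4, -5/62)))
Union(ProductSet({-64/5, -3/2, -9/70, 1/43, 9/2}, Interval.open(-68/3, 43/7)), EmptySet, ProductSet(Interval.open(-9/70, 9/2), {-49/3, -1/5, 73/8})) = Union(ProductSet({-64/5, -3/2, -9/70, 1/43, 9/2}, Interval.open(-68/3, 43/7)), ProductSet(Interval.open(-9/70, 9/2), {-49/3, -1/5, 73/8}))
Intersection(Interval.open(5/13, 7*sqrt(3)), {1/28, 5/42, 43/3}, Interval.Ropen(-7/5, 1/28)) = EmptySet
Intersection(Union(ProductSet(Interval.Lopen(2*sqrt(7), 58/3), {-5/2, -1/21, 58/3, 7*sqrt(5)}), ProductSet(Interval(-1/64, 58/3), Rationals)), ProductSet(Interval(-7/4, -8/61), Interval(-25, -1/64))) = EmptySet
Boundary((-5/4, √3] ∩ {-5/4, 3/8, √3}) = {3/8, √3}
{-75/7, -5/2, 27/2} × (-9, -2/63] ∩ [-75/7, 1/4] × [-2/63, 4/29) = {-75/7, -5/2} × {-2/63}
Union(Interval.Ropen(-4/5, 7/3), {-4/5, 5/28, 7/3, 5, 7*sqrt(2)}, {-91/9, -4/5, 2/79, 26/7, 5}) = Union({-91/9, 26/7, 5, 7*sqrt(2)}, Interval(-4/5, 7/3))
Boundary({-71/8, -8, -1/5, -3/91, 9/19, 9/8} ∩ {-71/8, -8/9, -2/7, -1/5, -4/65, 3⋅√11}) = {-71/8, -1/5}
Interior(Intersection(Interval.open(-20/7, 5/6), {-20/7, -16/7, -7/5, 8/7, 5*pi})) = EmptySet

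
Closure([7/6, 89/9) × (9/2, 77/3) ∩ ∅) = ∅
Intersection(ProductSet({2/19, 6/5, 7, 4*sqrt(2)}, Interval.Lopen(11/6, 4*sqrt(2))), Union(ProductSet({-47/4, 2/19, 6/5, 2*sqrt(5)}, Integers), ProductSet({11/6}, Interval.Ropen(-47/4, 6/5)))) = ProductSet({2/19, 6/5}, Range(2, 6, 1))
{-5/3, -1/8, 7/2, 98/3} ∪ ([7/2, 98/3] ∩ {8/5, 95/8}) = {-5/3, -1/8, 7/2, 95/8, 98/3}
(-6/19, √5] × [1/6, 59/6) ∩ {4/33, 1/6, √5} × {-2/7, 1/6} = {4/33, 1/6, √5} × {1/6}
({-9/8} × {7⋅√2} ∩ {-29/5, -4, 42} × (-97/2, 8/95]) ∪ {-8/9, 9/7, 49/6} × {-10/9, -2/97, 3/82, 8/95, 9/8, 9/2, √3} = {-8/9, 9/7, 49/6} × {-10/9, -2/97, 3/82, 8/95, 9/8, 9/2, √3}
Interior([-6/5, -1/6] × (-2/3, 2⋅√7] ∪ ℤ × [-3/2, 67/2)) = (({-1} \ ℤ \ (-6/5, -1/6)) ∪ (ℤ \ ({-6/5, -1/6} ∪ (ℤ \ (-6/5, -1/6)))) ∪ ((-6/5, -1/6) \ ℤ \ (-6/5, -1/6)) ∪ (ℤ \ ([-6/5, -1/6] ∪ (ℤ \ (-6/5, -1/6)))) ∪ ({-1} \ ({-6/5, -1/6} ∪ (ℤ \ (-6/5, -1/6))))) × (-2/3, 2⋅√7)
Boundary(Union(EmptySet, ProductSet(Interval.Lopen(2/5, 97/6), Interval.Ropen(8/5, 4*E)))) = Union(ProductSet({2/5, 97/6}, Interval(8/5, 4*E)), ProductSet(Interval(2/5, 97/6), {8/5, 4*E}))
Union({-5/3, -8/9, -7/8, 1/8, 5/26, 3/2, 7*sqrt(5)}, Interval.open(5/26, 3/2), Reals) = Interval(-oo, oo)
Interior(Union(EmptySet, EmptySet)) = EmptySet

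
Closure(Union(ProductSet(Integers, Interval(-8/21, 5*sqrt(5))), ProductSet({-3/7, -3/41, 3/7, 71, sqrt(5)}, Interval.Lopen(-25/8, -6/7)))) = Union(ProductSet({-3/7, -3/41, 3/7, 71, sqrt(5)}, Interval(-25/8, -6/7)), ProductSet(Integers, Interval(-8/21, 5*sqrt(5))))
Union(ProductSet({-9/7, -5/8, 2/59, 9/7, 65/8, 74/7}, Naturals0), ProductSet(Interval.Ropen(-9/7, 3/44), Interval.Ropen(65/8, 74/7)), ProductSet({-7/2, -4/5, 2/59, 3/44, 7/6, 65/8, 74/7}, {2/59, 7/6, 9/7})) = Union(ProductSet({-9/7, -5/8, 2/59, 9/7, 65/8, 74/7}, Naturals0), ProductSet({-7/2, -4/5, 2/59, 3/44, 7/6, 65/8, 74/7}, {2/59, 7/6, 9/7}), ProductSet(Interval.Ropen(-9/7, 3/44), Interval.Ropen(65/8, 74/7)))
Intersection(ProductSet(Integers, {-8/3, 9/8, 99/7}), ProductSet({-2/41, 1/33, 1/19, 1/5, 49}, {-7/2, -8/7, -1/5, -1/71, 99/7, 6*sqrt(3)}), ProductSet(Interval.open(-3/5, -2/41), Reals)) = EmptySet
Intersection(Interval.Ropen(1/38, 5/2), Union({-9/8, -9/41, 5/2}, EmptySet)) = EmptySet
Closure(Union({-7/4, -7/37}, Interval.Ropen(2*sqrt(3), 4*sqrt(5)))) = Union({-7/4, -7/37}, Interval(2*sqrt(3), 4*sqrt(5)))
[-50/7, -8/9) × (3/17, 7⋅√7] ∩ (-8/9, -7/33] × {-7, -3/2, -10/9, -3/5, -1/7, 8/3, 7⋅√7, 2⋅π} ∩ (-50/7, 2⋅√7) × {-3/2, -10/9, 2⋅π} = ∅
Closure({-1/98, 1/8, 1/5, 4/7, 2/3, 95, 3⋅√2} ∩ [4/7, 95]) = {4/7, 2/3, 95, 3⋅√2}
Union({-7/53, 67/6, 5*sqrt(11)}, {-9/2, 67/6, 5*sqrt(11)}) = {-9/2, -7/53, 67/6, 5*sqrt(11)}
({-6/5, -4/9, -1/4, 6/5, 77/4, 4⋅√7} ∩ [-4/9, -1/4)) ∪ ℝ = ℝ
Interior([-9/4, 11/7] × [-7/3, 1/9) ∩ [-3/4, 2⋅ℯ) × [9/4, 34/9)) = ∅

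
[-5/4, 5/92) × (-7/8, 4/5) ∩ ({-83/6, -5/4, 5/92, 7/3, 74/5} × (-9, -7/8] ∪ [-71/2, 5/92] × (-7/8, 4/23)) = [-5/4, 5/92) × (-7/8, 4/23)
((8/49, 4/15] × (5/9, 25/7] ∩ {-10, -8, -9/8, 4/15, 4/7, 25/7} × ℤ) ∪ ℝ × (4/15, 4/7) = ({4/15} × {1, 2, 3}) ∪ (ℝ × (4/15, 4/7))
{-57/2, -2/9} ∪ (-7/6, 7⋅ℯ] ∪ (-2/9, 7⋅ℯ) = {-57/2} ∪ (-7/6, 7⋅ℯ]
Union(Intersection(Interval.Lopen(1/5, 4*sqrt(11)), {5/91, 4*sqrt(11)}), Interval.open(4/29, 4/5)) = Union({4*sqrt(11)}, Interval.open(4/29, 4/5))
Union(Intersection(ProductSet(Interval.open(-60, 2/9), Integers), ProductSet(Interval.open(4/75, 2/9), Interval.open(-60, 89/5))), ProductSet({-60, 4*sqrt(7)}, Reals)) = Union(ProductSet({-60, 4*sqrt(7)}, Reals), ProductSet(Interval.open(4/75, 2/9), Range(-59, 18, 1)))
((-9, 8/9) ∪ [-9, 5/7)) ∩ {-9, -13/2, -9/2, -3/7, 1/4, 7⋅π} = {-9, -13/2, -9/2, -3/7, 1/4}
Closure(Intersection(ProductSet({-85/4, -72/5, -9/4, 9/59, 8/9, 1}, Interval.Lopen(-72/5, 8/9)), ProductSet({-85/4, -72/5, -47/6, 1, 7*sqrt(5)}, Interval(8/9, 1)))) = ProductSet({-85/4, -72/5, 1}, {8/9})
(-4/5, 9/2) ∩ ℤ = {0, 1, …, 4}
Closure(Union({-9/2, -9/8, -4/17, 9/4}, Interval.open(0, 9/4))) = Union({-9/2, -9/8, -4/17}, Interval(0, 9/4))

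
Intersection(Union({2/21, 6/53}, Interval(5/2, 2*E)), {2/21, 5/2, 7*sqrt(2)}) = {2/21, 5/2}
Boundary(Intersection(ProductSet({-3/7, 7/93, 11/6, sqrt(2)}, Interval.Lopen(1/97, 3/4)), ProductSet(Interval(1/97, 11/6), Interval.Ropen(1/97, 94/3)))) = ProductSet({7/93, 11/6, sqrt(2)}, Interval(1/97, 3/4))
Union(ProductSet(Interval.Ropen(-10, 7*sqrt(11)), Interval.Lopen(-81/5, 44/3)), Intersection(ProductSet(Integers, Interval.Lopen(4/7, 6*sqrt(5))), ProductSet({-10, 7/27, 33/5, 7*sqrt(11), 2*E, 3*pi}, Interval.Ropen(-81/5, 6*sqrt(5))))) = ProductSet(Interval.Ropen(-10, 7*sqrt(11)), Interval.Lopen(-81/5, 44/3))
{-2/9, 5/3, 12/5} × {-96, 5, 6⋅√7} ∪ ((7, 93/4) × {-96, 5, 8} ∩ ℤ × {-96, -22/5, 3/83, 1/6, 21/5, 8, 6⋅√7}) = ({8, 9, …, 23} × {-96, 8}) ∪ ({-2/9, 5/3, 12/5} × {-96, 5, 6⋅√7})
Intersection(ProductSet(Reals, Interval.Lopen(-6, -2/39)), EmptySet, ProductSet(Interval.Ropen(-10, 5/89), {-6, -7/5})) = EmptySet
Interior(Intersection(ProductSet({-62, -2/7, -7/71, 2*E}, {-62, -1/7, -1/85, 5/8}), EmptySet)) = EmptySet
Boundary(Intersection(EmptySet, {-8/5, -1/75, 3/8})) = EmptySet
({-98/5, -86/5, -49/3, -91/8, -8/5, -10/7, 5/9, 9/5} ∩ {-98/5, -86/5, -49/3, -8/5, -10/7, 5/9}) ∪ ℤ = ℤ ∪ {-98/5, -86/5, -49/3, -8/5, -10/7, 5/9}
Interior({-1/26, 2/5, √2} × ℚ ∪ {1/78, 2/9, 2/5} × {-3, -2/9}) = ∅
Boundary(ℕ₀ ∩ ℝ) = ℕ₀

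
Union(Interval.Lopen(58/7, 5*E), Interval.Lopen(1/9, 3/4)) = Union(Interval.Lopen(1/9, 3/4), Interval.Lopen(58/7, 5*E))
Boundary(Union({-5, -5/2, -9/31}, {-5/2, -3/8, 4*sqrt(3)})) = {-5, -5/2, -3/8, -9/31, 4*sqrt(3)}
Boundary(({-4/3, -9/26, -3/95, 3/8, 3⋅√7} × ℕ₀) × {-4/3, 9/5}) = ({-4/3, -9/26, -3/95, 3/8, 3⋅√7} × ℕ₀) × {-4/3, 9/5}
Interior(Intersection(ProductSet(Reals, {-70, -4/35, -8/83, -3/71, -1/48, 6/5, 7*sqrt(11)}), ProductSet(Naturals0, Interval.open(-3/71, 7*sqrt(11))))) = EmptySet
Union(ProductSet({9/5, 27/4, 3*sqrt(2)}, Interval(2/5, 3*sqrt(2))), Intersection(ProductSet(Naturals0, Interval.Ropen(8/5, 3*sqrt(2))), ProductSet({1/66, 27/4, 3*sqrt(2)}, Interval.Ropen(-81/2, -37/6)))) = ProductSet({9/5, 27/4, 3*sqrt(2)}, Interval(2/5, 3*sqrt(2)))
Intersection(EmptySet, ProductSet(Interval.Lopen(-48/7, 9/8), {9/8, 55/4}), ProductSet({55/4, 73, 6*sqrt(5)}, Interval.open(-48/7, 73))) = EmptySet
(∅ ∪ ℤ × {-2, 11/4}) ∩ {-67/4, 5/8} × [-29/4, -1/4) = ∅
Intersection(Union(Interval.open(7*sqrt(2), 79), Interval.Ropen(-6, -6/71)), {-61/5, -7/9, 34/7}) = {-7/9}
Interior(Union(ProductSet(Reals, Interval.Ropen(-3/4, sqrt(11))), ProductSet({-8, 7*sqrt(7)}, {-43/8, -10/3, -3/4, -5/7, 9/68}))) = ProductSet(Reals, Interval.open(-3/4, sqrt(11)))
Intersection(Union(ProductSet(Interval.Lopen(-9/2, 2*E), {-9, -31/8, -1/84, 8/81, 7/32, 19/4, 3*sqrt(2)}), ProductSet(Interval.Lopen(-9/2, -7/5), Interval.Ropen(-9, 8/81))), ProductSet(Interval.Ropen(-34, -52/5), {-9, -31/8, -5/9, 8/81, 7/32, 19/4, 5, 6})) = EmptySet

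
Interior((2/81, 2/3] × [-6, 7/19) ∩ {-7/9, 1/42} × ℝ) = ∅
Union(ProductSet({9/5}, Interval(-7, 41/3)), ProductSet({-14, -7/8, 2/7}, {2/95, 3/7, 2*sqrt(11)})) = Union(ProductSet({9/5}, Interval(-7, 41/3)), ProductSet({-14, -7/8, 2/7}, {2/95, 3/7, 2*sqrt(11)}))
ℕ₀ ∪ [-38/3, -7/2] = [-38/3, -7/2] ∪ ℕ₀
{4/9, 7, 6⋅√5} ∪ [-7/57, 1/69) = [-7/57, 1/69) ∪ {4/9, 7, 6⋅√5}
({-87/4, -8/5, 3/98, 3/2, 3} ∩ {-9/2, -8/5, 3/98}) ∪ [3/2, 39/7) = {-8/5, 3/98} ∪ [3/2, 39/7)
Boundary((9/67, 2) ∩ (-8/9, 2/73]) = ∅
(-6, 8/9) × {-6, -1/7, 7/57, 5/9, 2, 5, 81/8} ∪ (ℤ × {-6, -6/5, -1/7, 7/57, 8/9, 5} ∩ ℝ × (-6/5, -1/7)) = (-6, 8/9) × {-6, -1/7, 7/57, 5/9, 2, 5, 81/8}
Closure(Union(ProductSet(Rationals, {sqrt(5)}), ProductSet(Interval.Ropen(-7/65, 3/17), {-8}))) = Union(ProductSet(Interval(-7/65, 3/17), {-8}), ProductSet(Reals, {sqrt(5)}))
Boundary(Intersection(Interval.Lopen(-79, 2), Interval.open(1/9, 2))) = {1/9, 2}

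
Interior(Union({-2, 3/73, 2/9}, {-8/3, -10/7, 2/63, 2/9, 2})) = EmptySet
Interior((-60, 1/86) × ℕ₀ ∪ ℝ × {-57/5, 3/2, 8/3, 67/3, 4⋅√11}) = ∅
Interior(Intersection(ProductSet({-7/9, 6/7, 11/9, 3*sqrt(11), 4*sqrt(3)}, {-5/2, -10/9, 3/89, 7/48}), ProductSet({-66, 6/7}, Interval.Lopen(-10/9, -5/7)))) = EmptySet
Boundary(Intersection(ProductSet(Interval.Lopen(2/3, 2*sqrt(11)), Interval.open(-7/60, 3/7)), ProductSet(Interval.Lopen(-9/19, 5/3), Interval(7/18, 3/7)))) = Union(ProductSet({2/3, 5/3}, Interval(7/18, 3/7)), ProductSet(Interval(2/3, 5/3), {7/18, 3/7}))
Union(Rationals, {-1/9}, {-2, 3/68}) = Rationals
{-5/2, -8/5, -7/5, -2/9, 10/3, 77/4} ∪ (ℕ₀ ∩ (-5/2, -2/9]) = {-5/2, -8/5, -7/5, -2/9, 10/3, 77/4}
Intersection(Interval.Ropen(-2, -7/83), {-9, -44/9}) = EmptySet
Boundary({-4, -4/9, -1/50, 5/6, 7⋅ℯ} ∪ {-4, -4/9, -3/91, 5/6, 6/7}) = {-4, -4/9, -3/91, -1/50, 5/6, 6/7, 7⋅ℯ}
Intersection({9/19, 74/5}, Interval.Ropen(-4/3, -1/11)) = EmptySet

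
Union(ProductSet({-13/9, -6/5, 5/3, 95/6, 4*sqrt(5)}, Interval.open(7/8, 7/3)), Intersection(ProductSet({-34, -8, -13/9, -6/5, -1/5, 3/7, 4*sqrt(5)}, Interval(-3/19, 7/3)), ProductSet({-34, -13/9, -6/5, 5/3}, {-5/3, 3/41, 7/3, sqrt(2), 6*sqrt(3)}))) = Union(ProductSet({-34, -13/9, -6/5}, {3/41, 7/3, sqrt(2)}), ProductSet({-13/9, -6/5, 5/3, 95/6, 4*sqrt(5)}, Interval.open(7/8, 7/3)))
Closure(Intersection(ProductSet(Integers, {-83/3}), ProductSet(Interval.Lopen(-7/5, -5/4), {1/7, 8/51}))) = EmptySet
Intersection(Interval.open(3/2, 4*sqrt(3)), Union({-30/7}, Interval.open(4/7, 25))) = Interval.open(3/2, 4*sqrt(3))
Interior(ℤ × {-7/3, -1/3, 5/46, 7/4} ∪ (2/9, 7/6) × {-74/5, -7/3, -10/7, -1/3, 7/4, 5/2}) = ∅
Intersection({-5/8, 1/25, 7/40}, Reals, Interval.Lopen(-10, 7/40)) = {-5/8, 1/25, 7/40}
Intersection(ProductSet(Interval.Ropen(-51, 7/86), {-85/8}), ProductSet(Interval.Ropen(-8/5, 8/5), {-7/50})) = EmptySet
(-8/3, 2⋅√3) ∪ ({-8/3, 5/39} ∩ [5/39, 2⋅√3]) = (-8/3, 2⋅√3)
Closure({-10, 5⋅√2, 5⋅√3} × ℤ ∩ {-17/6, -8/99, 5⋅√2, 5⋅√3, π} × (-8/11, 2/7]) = {5⋅√2, 5⋅√3} × {0}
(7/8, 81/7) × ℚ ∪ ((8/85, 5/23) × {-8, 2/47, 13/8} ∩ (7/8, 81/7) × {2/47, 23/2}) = (7/8, 81/7) × ℚ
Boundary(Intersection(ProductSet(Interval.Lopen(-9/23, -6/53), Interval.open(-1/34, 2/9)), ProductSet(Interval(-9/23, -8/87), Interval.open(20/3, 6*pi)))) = EmptySet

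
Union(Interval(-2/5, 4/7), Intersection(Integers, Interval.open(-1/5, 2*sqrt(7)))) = Union(Interval(-2/5, 4/7), Range(0, 6, 1))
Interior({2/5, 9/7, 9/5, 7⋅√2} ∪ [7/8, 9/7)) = (7/8, 9/7)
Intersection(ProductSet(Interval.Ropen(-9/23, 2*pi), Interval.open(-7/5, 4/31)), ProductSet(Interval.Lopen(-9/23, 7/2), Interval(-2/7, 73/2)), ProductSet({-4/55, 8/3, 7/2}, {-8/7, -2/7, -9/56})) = ProductSet({-4/55, 8/3, 7/2}, {-2/7, -9/56})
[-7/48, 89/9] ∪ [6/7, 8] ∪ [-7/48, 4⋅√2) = [-7/48, 89/9]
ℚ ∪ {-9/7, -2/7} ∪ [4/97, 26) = ℚ ∪ [4/97, 26]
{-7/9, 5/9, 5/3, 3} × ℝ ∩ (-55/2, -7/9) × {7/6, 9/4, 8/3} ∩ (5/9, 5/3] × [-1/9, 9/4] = ∅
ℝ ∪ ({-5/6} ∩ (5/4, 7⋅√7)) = ℝ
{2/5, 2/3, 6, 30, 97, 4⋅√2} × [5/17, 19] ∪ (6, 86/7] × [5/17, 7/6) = ((6, 86/7] × [5/17, 7/6)) ∪ ({2/5, 2/3, 6, 30, 97, 4⋅√2} × [5/17, 19])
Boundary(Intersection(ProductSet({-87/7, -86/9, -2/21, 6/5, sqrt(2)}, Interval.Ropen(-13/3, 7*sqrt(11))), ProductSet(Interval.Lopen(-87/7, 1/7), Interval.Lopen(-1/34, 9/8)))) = ProductSet({-86/9, -2/21}, Interval(-1/34, 9/8))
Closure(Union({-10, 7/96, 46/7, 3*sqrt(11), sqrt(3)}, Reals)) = Reals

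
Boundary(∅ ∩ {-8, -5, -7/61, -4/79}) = ∅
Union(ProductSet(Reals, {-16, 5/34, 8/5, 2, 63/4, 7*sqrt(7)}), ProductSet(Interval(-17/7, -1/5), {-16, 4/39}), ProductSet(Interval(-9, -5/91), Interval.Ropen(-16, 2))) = Union(ProductSet(Interval(-9, -5/91), Interval.Ropen(-16, 2)), ProductSet(Reals, {-16, 5/34, 8/5, 2, 63/4, 7*sqrt(7)}))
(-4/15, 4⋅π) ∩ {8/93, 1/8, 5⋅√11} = {8/93, 1/8}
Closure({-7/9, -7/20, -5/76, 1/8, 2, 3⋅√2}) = {-7/9, -7/20, -5/76, 1/8, 2, 3⋅√2}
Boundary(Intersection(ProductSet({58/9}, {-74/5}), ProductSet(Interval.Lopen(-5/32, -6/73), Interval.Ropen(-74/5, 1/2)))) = EmptySet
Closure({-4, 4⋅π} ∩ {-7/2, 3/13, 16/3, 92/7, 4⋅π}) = {4⋅π}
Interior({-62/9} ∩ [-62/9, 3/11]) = ∅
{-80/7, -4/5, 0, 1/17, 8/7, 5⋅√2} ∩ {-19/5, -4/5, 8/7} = {-4/5, 8/7}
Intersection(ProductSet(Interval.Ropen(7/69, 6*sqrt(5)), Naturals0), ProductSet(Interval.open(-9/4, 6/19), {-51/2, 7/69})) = EmptySet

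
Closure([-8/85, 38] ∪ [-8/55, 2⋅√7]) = [-8/55, 38]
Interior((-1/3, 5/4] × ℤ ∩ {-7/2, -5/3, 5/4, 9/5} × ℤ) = ∅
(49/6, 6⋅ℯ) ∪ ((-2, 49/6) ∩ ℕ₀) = {0, 1, …, 8} ∪ (49/6, 6⋅ℯ)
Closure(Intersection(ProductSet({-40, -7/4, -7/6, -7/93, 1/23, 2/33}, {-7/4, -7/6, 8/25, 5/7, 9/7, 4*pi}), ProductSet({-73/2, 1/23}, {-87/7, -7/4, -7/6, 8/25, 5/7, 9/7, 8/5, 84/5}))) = ProductSet({1/23}, {-7/4, -7/6, 8/25, 5/7, 9/7})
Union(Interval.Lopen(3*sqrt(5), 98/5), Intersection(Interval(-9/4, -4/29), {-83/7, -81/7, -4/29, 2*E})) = Union({-4/29}, Interval.Lopen(3*sqrt(5), 98/5))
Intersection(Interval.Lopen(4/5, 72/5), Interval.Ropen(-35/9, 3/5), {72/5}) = EmptySet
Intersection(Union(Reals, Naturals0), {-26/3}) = {-26/3}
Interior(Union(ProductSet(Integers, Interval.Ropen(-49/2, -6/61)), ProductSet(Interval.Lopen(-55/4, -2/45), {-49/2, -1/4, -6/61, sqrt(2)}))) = EmptySet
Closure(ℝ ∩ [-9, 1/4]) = [-9, 1/4]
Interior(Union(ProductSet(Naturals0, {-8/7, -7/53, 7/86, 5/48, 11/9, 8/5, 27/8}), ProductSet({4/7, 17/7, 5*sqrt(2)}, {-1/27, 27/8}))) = EmptySet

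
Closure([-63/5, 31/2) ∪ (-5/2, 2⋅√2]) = [-63/5, 31/2]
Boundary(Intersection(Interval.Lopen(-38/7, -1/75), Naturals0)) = EmptySet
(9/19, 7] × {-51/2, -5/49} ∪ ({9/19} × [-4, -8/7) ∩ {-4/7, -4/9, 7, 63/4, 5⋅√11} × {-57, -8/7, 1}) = (9/19, 7] × {-51/2, -5/49}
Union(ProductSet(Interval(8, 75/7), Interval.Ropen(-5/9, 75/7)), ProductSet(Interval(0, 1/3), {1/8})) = Union(ProductSet(Interval(0, 1/3), {1/8}), ProductSet(Interval(8, 75/7), Interval.Ropen(-5/9, 75/7)))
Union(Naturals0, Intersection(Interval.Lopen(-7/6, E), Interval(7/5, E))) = Union(Interval(7/5, E), Naturals0)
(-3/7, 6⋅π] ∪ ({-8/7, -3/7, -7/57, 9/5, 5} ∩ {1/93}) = (-3/7, 6⋅π]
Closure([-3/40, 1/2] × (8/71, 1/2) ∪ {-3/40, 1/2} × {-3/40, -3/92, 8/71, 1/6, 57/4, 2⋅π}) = ([-3/40, 1/2] × [8/71, 1/2]) ∪ ({-3/40, 1/2} × ({-3/40, -3/92, 57/4, 2⋅π} ∪ [8/71, 1/2]))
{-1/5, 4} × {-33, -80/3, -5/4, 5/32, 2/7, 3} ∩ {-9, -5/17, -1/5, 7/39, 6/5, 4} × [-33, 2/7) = {-1/5, 4} × {-33, -80/3, -5/4, 5/32}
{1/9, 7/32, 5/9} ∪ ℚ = ℚ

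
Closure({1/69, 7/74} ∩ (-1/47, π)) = {1/69, 7/74}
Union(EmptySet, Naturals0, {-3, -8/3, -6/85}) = Union({-3, -8/3, -6/85}, Naturals0)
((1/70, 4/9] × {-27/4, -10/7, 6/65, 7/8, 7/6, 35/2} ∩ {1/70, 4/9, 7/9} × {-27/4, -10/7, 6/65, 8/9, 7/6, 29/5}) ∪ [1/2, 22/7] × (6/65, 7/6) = ({4/9} × {-27/4, -10/7, 6/65, 7/6}) ∪ ([1/2, 22/7] × (6/65, 7/6))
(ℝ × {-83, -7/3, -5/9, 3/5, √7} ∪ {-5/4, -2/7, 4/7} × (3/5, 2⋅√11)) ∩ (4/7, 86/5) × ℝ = (4/7, 86/5) × {-83, -7/3, -5/9, 3/5, √7}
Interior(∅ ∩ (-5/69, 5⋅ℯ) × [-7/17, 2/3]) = ∅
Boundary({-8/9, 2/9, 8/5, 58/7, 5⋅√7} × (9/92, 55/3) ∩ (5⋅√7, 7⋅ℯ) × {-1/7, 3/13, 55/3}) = ∅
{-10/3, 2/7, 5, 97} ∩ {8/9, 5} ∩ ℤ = {5}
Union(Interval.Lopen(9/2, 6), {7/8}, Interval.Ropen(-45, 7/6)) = Union(Interval.Ropen(-45, 7/6), Interval.Lopen(9/2, 6))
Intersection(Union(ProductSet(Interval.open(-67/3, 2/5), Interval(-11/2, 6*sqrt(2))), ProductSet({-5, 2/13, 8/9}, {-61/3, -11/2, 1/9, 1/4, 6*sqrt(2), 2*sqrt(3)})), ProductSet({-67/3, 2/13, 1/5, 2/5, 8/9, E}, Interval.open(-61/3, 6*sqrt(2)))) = Union(ProductSet({2/13, 1/5}, Interval.Ropen(-11/2, 6*sqrt(2))), ProductSet({2/13, 8/9}, {-11/2, 1/9, 1/4, 2*sqrt(3)}))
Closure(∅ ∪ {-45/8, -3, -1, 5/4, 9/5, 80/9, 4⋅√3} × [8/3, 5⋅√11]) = {-45/8, -3, -1, 5/4, 9/5, 80/9, 4⋅√3} × [8/3, 5⋅√11]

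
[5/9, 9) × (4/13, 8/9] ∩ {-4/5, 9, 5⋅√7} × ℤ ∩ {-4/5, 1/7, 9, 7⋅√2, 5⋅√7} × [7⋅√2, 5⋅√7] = ∅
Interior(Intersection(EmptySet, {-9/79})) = EmptySet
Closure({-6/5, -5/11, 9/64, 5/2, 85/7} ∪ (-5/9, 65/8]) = {-6/5, 85/7} ∪ [-5/9, 65/8]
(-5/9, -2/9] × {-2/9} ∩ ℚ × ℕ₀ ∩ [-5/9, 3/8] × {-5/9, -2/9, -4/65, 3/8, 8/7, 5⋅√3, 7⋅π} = ∅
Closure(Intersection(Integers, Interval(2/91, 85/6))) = Range(1, 15, 1)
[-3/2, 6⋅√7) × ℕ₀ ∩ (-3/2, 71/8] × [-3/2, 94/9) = (-3/2, 71/8] × {0, 1, …, 10}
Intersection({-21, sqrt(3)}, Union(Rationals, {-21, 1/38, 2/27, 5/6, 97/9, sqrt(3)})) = {-21, sqrt(3)}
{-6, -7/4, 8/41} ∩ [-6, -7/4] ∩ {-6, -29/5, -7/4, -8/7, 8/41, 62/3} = {-6, -7/4}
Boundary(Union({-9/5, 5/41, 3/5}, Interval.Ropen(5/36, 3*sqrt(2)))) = {-9/5, 5/41, 5/36, 3*sqrt(2)}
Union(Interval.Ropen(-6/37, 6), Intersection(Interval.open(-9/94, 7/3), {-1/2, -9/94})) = Interval.Ropen(-6/37, 6)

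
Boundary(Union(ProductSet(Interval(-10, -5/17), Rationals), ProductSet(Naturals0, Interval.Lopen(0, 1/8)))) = Union(ProductSet(Interval(-10, -5/17), Reals), ProductSet(Naturals0, Interval(0, 1/8)))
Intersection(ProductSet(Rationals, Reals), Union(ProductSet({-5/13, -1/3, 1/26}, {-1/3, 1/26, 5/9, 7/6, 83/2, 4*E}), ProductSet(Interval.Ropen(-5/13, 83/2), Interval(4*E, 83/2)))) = Union(ProductSet({-5/13, -1/3, 1/26}, {-1/3, 1/26, 5/9, 7/6, 83/2, 4*E}), ProductSet(Intersection(Interval.Ropen(-5/13, 83/2), Rationals), Interval(4*E, 83/2)))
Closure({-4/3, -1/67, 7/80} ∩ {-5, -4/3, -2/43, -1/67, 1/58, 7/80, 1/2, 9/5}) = {-4/3, -1/67, 7/80}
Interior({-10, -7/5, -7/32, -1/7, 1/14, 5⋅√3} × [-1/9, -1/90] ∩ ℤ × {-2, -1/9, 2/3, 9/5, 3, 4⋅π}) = ∅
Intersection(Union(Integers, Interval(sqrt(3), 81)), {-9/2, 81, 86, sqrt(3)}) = {81, 86, sqrt(3)}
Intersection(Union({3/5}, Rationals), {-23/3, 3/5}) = {-23/3, 3/5}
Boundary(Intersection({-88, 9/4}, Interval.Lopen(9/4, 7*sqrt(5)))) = EmptySet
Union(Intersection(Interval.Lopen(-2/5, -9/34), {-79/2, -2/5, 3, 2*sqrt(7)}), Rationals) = Rationals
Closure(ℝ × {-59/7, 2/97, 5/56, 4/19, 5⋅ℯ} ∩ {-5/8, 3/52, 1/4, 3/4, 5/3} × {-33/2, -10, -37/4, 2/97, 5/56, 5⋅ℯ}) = {-5/8, 3/52, 1/4, 3/4, 5/3} × {2/97, 5/56, 5⋅ℯ}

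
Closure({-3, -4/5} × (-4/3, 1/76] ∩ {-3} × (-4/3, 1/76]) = {-3} × [-4/3, 1/76]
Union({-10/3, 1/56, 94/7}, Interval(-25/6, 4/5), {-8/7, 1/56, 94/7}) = Union({94/7}, Interval(-25/6, 4/5))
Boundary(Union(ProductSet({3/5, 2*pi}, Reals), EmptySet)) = ProductSet({3/5, 2*pi}, Reals)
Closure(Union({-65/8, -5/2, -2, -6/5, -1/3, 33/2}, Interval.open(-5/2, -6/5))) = Union({-65/8, -1/3, 33/2}, Interval(-5/2, -6/5))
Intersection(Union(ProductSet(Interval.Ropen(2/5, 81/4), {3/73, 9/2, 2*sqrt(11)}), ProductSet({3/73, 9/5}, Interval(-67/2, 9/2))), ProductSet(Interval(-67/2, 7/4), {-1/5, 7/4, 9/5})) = ProductSet({3/73}, {-1/5, 7/4, 9/5})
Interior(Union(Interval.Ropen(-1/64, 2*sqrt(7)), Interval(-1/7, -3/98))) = Union(Interval.open(-1/7, -3/98), Interval.open(-1/64, 2*sqrt(7)))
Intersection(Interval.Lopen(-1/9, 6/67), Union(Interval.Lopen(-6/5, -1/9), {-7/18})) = EmptySet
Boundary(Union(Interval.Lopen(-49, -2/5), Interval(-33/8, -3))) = {-49, -2/5}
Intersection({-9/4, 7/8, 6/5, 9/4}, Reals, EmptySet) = EmptySet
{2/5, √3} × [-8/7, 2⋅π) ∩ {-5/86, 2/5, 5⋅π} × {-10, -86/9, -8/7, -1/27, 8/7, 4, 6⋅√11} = {2/5} × {-8/7, -1/27, 8/7, 4}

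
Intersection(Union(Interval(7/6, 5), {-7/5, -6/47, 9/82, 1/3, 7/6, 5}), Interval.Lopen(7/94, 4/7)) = {9/82, 1/3}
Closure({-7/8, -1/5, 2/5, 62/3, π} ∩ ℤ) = ∅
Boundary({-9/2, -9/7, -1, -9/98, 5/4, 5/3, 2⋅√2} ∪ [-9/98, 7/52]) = {-9/2, -9/7, -1, -9/98, 7/52, 5/4, 5/3, 2⋅√2}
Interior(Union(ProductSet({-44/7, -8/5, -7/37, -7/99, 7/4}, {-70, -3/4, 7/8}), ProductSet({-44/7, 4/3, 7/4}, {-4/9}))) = EmptySet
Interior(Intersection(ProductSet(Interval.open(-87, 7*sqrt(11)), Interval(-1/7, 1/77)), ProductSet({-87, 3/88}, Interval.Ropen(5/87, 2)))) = EmptySet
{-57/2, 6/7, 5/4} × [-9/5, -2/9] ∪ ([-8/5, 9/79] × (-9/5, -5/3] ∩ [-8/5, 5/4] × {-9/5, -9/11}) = {-57/2, 6/7, 5/4} × [-9/5, -2/9]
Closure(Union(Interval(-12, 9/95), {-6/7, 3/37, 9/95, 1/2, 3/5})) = Union({1/2, 3/5}, Interval(-12, 9/95))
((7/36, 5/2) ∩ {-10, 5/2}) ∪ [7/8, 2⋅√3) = [7/8, 2⋅√3)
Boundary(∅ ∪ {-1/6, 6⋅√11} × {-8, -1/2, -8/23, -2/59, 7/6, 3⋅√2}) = {-1/6, 6⋅√11} × {-8, -1/2, -8/23, -2/59, 7/6, 3⋅√2}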